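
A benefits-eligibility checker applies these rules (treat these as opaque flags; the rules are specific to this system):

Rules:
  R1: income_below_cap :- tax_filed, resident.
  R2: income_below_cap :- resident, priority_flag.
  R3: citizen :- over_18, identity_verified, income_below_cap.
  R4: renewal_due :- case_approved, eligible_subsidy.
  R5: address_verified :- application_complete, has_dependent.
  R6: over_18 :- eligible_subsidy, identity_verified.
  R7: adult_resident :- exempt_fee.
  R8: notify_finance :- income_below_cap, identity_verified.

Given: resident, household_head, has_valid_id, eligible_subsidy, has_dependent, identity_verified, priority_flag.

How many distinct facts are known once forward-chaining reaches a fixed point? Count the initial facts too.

[1] R2 [income_below_cap :- resident, priority_flag.]; R6 [over_18 :- eligible_subsidy, identity_verified.]. ⇒ new: income_below_cap, over_18.
[2] R3 [citizen :- over_18, identity_verified, income_below_cap.]; R8 [notify_finance :- income_below_cap, identity_verified.]. ⇒ new: citizen, notify_finance.
Closure: {citizen, eligible_subsidy, has_dependent, has_valid_id, household_head, identity_verified, income_below_cap, notify_finance, over_18, priority_flag, resident} — 11 facts.

11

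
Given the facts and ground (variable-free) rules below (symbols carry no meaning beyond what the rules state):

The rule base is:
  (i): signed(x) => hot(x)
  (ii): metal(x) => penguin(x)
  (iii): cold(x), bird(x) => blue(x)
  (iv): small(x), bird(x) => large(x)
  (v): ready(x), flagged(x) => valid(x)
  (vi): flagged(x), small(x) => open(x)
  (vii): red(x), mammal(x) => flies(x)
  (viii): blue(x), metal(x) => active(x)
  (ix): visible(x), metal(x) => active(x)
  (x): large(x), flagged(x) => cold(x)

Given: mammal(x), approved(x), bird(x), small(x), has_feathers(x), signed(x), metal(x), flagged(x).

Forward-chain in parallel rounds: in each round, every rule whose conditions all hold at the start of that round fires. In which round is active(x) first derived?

4

Round 1: (i) [signed(x) => hot(x)]; (ii) [metal(x) => penguin(x)]; (iv) [small(x), bird(x) => large(x)]; (vi) [flagged(x), small(x) => open(x)]. New: hot(x), penguin(x), large(x), open(x).
Round 2: (x) [large(x), flagged(x) => cold(x)]. New: cold(x).
Round 3: (iii) [cold(x), bird(x) => blue(x)]. New: blue(x).
Round 4: (viii) [blue(x), metal(x) => active(x)]. New: active(x).
active(x) first appears in round 4.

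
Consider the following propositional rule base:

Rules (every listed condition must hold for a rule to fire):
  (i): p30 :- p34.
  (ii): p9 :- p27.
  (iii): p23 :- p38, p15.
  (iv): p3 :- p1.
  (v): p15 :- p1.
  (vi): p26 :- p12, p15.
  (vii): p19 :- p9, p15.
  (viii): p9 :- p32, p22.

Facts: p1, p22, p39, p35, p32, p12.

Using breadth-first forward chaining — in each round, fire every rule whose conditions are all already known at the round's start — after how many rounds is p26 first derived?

2

Round 1 fires (iv), (v), (viii), giving p3, p15, p9.
Round 2 fires (vi), (vii), giving p26, p19.
p26 first appears in round 2.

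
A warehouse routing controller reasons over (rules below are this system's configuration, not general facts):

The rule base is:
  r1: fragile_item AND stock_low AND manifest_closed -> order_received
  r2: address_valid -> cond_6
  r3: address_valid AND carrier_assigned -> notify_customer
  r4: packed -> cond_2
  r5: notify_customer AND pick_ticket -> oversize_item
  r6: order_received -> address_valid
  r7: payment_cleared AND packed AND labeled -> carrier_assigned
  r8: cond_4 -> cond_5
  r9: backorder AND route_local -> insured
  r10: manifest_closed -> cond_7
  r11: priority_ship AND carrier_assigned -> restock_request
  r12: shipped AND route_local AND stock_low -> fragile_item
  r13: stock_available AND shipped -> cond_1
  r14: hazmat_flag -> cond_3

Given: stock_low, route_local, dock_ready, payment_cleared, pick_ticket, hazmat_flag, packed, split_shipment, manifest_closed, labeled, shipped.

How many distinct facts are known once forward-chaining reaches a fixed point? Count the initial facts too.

21

Round 1: r4 [packed -> cond_2]; r7 [payment_cleared AND packed AND labeled -> carrier_assigned]; r10 [manifest_closed -> cond_7]; r12 [shipped AND route_local AND stock_low -> fragile_item]; r14 [hazmat_flag -> cond_3]. New: cond_2, carrier_assigned, cond_7, fragile_item, cond_3.
Round 2: r1 [fragile_item AND stock_low AND manifest_closed -> order_received]. New: order_received.
Round 3: r6 [order_received -> address_valid]. New: address_valid.
Round 4: r2 [address_valid -> cond_6]; r3 [address_valid AND carrier_assigned -> notify_customer]. New: cond_6, notify_customer.
Round 5: r5 [notify_customer AND pick_ticket -> oversize_item]. New: oversize_item.
Closure: {address_valid, carrier_assigned, cond_2, cond_3, cond_6, cond_7, dock_ready, fragile_item, hazmat_flag, labeled, manifest_closed, notify_customer, order_received, oversize_item, packed, payment_cleared, pick_ticket, route_local, shipped, split_shipment, stock_low} — 21 facts.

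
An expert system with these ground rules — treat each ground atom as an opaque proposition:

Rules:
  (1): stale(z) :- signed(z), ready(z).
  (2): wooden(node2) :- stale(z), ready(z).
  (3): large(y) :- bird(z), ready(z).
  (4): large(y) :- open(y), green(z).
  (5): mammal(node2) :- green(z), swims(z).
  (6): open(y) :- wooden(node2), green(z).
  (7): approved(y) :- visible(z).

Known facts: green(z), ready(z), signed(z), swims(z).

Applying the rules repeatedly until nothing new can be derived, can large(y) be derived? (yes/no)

Round 1: (1) [stale(z) :- signed(z), ready(z).]; (5) [mammal(node2) :- green(z), swims(z).]. New: stale(z), mammal(node2).
Round 2: (2) [wooden(node2) :- stale(z), ready(z).]. New: wooden(node2).
Round 3: (6) [open(y) :- wooden(node2), green(z).]. New: open(y).
Round 4: (4) [large(y) :- open(y), green(z).]. New: large(y).
large(y) appears in round 4, so it is derivable.

yes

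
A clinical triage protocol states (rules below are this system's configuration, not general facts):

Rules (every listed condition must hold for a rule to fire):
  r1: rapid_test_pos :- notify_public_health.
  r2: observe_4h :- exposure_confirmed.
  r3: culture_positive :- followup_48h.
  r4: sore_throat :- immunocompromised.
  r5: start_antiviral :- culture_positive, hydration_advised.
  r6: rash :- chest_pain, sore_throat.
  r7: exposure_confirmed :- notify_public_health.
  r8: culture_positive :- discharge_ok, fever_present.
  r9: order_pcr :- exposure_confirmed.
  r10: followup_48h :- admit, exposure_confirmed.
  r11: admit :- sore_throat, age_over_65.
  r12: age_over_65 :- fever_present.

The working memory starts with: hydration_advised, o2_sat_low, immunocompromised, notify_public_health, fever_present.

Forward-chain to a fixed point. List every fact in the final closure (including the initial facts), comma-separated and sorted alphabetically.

admit, age_over_65, culture_positive, exposure_confirmed, fever_present, followup_48h, hydration_advised, immunocompromised, notify_public_health, o2_sat_low, observe_4h, order_pcr, rapid_test_pos, sore_throat, start_antiviral

Round 1: r1 [rapid_test_pos :- notify_public_health.]; r4 [sore_throat :- immunocompromised.]; r7 [exposure_confirmed :- notify_public_health.]; r12 [age_over_65 :- fever_present.]. New: rapid_test_pos, sore_throat, exposure_confirmed, age_over_65.
Round 2: r2 [observe_4h :- exposure_confirmed.]; r9 [order_pcr :- exposure_confirmed.]; r11 [admit :- sore_throat, age_over_65.]. New: observe_4h, order_pcr, admit.
Round 3: r10 [followup_48h :- admit, exposure_confirmed.]. New: followup_48h.
Round 4: r3 [culture_positive :- followup_48h.]. New: culture_positive.
Round 5: r5 [start_antiviral :- culture_positive, hydration_advised.]. New: start_antiviral.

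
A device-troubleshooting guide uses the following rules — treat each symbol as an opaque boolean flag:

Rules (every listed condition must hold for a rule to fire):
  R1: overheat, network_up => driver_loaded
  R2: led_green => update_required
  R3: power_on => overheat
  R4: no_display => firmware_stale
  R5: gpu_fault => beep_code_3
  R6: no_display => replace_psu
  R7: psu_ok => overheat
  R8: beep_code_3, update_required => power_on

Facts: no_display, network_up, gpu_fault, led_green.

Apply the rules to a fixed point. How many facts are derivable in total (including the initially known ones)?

11

Round 1: R2 [led_green => update_required]; R4 [no_display => firmware_stale]; R5 [gpu_fault => beep_code_3]; R6 [no_display => replace_psu]. New: update_required, firmware_stale, beep_code_3, replace_psu.
Round 2: R8 [beep_code_3, update_required => power_on]. New: power_on.
Round 3: R3 [power_on => overheat]. New: overheat.
Round 4: R1 [overheat, network_up => driver_loaded]. New: driver_loaded.
Closure: {beep_code_3, driver_loaded, firmware_stale, gpu_fault, led_green, network_up, no_display, overheat, power_on, replace_psu, update_required} — 11 facts.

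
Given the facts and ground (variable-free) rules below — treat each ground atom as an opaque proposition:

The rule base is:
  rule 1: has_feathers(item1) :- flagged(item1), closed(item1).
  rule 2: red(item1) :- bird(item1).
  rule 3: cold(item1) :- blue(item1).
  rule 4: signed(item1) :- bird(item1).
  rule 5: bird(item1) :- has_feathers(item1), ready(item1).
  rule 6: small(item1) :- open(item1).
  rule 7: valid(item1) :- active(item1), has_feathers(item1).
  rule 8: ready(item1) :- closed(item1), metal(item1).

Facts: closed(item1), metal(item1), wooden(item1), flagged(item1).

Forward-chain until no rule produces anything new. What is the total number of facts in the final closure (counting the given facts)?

Round 1 fires rule 1, rule 8, giving has_feathers(item1), ready(item1).
Round 2 fires rule 5, giving bird(item1).
Round 3 fires rule 2, rule 4, giving red(item1), signed(item1).
Closure: {bird(item1), closed(item1), flagged(item1), has_feathers(item1), metal(item1), ready(item1), red(item1), signed(item1), wooden(item1)} — 9 facts.

9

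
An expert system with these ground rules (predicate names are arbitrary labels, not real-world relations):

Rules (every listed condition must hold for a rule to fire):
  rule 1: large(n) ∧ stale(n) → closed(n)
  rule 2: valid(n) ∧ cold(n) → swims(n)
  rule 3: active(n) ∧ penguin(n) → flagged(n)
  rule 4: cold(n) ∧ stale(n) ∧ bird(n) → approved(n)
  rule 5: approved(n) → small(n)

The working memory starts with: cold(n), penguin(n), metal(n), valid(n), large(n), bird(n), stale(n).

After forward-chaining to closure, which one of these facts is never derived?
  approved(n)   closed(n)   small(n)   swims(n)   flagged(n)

Round 1 — rule 1, rule 2, rule 4, derive closed(n), swims(n), approved(n).
Round 2 — rule 5, derive small(n).
Derived: approved(n) (round 1), small(n) (round 2), swims(n) (round 1), closed(n) (round 1). flagged(n) never appears in any round.

flagged(n)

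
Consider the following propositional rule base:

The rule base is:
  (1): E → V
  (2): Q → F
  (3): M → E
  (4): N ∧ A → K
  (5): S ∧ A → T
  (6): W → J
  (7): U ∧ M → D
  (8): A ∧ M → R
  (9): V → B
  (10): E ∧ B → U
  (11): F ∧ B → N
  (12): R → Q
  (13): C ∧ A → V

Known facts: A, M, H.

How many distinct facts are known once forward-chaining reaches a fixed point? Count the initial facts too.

13

Round 1: (3) [M → E]; (8) [A ∧ M → R]. Adds E, R.
Round 2: (1) [E → V]; (12) [R → Q]. Adds V, Q.
Round 3: (2) [Q → F]; (9) [V → B]. Adds F, B.
Round 4: (10) [E ∧ B → U]; (11) [F ∧ B → N]. Adds U, N.
Round 5: (4) [N ∧ A → K]; (7) [U ∧ M → D]. Adds K, D.
Closure: {A, B, D, E, F, H, K, M, N, Q, R, U, V} — 13 facts.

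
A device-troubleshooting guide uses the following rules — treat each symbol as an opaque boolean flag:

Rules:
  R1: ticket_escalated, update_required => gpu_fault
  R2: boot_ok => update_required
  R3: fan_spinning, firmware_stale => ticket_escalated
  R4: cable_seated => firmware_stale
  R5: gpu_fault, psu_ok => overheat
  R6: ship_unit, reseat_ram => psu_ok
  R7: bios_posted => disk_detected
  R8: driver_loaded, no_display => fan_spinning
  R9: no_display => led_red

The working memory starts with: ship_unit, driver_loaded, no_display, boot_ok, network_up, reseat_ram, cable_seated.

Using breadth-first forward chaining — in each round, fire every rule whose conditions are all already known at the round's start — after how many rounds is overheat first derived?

Round 1: R2 [boot_ok => update_required]; R4 [cable_seated => firmware_stale]; R6 [ship_unit, reseat_ram => psu_ok]; R8 [driver_loaded, no_display => fan_spinning]; R9 [no_display => led_red]. New: update_required, firmware_stale, psu_ok, fan_spinning, led_red.
Round 2: R3 [fan_spinning, firmware_stale => ticket_escalated]. New: ticket_escalated.
Round 3: R1 [ticket_escalated, update_required => gpu_fault]. New: gpu_fault.
Round 4: R5 [gpu_fault, psu_ok => overheat]. New: overheat.
overheat first appears in round 4.

4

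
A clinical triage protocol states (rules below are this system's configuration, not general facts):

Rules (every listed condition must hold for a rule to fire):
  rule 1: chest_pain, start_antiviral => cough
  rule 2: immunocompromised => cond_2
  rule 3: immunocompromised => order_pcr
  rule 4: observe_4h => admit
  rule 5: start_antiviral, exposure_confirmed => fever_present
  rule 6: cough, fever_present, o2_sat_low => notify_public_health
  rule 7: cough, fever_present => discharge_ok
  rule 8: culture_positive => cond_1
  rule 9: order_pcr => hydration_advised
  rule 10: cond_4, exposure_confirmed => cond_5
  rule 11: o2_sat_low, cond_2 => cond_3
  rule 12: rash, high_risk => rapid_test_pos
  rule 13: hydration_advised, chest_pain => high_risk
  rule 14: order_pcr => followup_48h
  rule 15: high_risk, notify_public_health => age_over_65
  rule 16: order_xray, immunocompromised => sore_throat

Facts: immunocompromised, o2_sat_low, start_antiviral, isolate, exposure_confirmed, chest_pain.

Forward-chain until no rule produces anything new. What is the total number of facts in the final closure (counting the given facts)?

17

Round 1 fires rule 1, rule 2, rule 3, rule 5, giving cough, cond_2, order_pcr, fever_present.
Round 2 fires rule 6, rule 7, rule 9, rule 11, rule 14, giving notify_public_health, discharge_ok, hydration_advised, cond_3, followup_48h.
Round 3 fires rule 13, giving high_risk.
Round 4 fires rule 15, giving age_over_65.
Closure: {age_over_65, chest_pain, cond_2, cond_3, cough, discharge_ok, exposure_confirmed, fever_present, followup_48h, high_risk, hydration_advised, immunocompromised, isolate, notify_public_health, o2_sat_low, order_pcr, start_antiviral} — 17 facts.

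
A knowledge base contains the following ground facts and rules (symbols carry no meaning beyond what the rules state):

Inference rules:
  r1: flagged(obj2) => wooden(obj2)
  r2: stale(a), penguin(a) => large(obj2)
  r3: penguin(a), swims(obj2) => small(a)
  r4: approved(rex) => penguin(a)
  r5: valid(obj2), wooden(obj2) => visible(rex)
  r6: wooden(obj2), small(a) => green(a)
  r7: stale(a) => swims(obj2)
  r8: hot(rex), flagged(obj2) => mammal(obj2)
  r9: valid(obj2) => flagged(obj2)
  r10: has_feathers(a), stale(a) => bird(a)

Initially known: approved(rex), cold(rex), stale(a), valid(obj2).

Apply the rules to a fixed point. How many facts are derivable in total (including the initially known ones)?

12

Round 1 — r4, r7, r9, derive penguin(a), swims(obj2), flagged(obj2).
Round 2 — r1, r2, r3, derive wooden(obj2), large(obj2), small(a).
Round 3 — r5, r6, derive visible(rex), green(a).
Closure: {approved(rex), cold(rex), flagged(obj2), green(a), large(obj2), penguin(a), small(a), stale(a), swims(obj2), valid(obj2), visible(rex), wooden(obj2)} — 12 facts.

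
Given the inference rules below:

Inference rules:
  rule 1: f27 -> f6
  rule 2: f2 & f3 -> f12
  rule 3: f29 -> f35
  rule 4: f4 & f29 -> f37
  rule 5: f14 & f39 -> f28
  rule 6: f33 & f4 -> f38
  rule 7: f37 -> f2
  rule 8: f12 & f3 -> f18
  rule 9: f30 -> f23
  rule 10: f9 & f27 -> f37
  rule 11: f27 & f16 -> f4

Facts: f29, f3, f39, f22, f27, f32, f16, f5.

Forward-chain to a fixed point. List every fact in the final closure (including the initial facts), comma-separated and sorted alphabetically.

f12, f16, f18, f2, f22, f27, f29, f3, f32, f35, f37, f39, f4, f5, f6

Round 1: rule 1 [f27 -> f6]; rule 3 [f29 -> f35]; rule 11 [f27 & f16 -> f4]. Adds f6, f35, f4.
Round 2: rule 4 [f4 & f29 -> f37]. Adds f37.
Round 3: rule 7 [f37 -> f2]. Adds f2.
Round 4: rule 2 [f2 & f3 -> f12]. Adds f12.
Round 5: rule 8 [f12 & f3 -> f18]. Adds f18.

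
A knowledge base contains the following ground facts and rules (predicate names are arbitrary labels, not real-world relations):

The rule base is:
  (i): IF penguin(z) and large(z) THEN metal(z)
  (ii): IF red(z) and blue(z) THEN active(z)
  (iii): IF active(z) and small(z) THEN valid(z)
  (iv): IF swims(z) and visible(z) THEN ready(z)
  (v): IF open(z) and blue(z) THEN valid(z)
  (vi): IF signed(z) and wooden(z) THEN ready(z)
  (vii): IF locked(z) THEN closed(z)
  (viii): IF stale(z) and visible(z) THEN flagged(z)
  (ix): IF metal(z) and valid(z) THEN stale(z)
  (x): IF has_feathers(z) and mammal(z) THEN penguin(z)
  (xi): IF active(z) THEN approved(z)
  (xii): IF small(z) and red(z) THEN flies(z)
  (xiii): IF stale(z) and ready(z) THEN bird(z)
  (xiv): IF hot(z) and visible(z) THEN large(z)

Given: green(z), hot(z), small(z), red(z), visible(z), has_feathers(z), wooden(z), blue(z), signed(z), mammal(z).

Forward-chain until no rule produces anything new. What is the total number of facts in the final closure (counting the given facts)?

Round 1 fires (ii), (vi), (x), (xii), (xiv), giving active(z), ready(z), penguin(z), flies(z), large(z).
Round 2 fires (i), (iii), (xi), giving metal(z), valid(z), approved(z).
Round 3 fires (ix), giving stale(z).
Round 4 fires (viii), (xiii), giving flagged(z), bird(z).
Closure: {active(z), approved(z), bird(z), blue(z), flagged(z), flies(z), green(z), has_feathers(z), hot(z), large(z), mammal(z), metal(z), penguin(z), ready(z), red(z), signed(z), small(z), stale(z), valid(z), visible(z), wooden(z)} — 21 facts.

21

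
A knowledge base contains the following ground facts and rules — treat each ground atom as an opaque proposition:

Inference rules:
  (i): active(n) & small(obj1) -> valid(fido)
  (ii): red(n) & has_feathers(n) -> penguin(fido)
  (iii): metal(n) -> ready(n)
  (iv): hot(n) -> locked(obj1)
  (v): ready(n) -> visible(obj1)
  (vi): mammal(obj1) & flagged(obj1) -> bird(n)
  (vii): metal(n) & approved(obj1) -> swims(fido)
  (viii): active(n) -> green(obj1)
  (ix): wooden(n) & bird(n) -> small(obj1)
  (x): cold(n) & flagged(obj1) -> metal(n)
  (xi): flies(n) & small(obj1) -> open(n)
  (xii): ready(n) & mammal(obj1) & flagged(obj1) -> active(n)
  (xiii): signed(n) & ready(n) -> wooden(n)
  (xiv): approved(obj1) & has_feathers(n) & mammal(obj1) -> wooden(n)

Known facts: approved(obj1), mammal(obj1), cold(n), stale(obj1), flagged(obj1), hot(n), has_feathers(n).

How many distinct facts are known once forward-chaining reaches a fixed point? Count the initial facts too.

18

Round 1 fires (iv), (vi), (x), (xiv), giving locked(obj1), bird(n), metal(n), wooden(n).
Round 2 fires (iii), (vii), (ix), giving ready(n), swims(fido), small(obj1).
Round 3 fires (v), (xii), giving visible(obj1), active(n).
Round 4 fires (i), (viii), giving valid(fido), green(obj1).
Closure: {active(n), approved(obj1), bird(n), cold(n), flagged(obj1), green(obj1), has_feathers(n), hot(n), locked(obj1), mammal(obj1), metal(n), ready(n), small(obj1), stale(obj1), swims(fido), valid(fido), visible(obj1), wooden(n)} — 18 facts.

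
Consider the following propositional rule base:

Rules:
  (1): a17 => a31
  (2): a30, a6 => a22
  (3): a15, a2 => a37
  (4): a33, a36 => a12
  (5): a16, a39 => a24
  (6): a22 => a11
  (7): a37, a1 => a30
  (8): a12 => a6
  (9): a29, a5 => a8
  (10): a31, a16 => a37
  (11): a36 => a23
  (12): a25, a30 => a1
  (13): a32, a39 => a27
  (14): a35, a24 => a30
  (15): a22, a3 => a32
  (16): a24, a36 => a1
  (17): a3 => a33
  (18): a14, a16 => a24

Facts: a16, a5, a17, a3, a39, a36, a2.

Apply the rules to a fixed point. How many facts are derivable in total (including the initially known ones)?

Round 1: (1) [a17 => a31]; (5) [a16, a39 => a24]; (11) [a36 => a23]; (17) [a3 => a33]. Adds a31, a24, a23, a33.
Round 2: (4) [a33, a36 => a12]; (10) [a31, a16 => a37]; (16) [a24, a36 => a1]. Adds a12, a37, a1.
Round 3: (7) [a37, a1 => a30]; (8) [a12 => a6]. Adds a30, a6.
Round 4: (2) [a30, a6 => a22]. Adds a22.
Round 5: (6) [a22 => a11]; (15) [a22, a3 => a32]. Adds a11, a32.
Round 6: (13) [a32, a39 => a27]. Adds a27.
Closure: {a1, a11, a12, a16, a17, a2, a22, a23, a24, a27, a3, a30, a31, a32, a33, a36, a37, a39, a5, a6} — 20 facts.

20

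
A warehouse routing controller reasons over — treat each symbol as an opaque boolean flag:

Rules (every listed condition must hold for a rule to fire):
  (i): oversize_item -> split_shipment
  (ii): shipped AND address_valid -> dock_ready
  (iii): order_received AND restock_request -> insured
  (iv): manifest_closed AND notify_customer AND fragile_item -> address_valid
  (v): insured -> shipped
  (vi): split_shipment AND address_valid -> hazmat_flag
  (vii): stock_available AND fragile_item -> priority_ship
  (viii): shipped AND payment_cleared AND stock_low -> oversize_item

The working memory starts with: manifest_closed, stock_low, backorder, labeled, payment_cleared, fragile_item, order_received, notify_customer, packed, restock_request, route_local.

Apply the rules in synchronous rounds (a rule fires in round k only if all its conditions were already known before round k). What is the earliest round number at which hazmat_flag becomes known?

Round 1: (iii) [order_received AND restock_request -> insured]; (iv) [manifest_closed AND notify_customer AND fragile_item -> address_valid]. Adds insured, address_valid.
Round 2: (v) [insured -> shipped]. Adds shipped.
Round 3: (ii) [shipped AND address_valid -> dock_ready]; (viii) [shipped AND payment_cleared AND stock_low -> oversize_item]. Adds dock_ready, oversize_item.
Round 4: (i) [oversize_item -> split_shipment]. Adds split_shipment.
Round 5: (vi) [split_shipment AND address_valid -> hazmat_flag]. Adds hazmat_flag.
hazmat_flag first appears in round 5.

5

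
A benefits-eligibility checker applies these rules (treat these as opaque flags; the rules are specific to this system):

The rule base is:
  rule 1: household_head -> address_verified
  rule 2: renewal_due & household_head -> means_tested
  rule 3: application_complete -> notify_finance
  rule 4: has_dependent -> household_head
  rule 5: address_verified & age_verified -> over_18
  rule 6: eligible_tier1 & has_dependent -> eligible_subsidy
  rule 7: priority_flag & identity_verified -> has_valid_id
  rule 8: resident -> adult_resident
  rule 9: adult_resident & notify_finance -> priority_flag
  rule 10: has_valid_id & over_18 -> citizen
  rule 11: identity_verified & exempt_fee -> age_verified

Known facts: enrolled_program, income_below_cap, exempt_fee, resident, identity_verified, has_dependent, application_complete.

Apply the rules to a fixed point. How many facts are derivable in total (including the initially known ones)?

16

[1] rule 3 [application_complete -> notify_finance]; rule 4 [has_dependent -> household_head]; rule 8 [resident -> adult_resident]; rule 11 [identity_verified & exempt_fee -> age_verified]. ⇒ new: notify_finance, household_head, adult_resident, age_verified.
[2] rule 1 [household_head -> address_verified]; rule 9 [adult_resident & notify_finance -> priority_flag]. ⇒ new: address_verified, priority_flag.
[3] rule 5 [address_verified & age_verified -> over_18]; rule 7 [priority_flag & identity_verified -> has_valid_id]. ⇒ new: over_18, has_valid_id.
[4] rule 10 [has_valid_id & over_18 -> citizen]. ⇒ new: citizen.
Closure: {address_verified, adult_resident, age_verified, application_complete, citizen, enrolled_program, exempt_fee, has_dependent, has_valid_id, household_head, identity_verified, income_below_cap, notify_finance, over_18, priority_flag, resident} — 16 facts.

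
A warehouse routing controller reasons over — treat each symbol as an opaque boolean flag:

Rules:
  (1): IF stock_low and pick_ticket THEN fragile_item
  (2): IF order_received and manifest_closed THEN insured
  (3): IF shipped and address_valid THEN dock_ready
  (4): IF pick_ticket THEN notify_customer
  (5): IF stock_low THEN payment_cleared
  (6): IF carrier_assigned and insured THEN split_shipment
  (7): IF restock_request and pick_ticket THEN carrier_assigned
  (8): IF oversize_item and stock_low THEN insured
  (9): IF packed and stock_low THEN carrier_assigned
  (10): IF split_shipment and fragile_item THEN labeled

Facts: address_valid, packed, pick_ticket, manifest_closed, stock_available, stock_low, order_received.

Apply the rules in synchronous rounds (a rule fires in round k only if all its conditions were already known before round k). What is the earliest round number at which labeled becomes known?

[1] (1) [IF stock_low and pick_ticket THEN fragile_item]; (2) [IF order_received and manifest_closed THEN insured]; (4) [IF pick_ticket THEN notify_customer]; (5) [IF stock_low THEN payment_cleared]; (9) [IF packed and stock_low THEN carrier_assigned]. ⇒ new: fragile_item, insured, notify_customer, payment_cleared, carrier_assigned.
[2] (6) [IF carrier_assigned and insured THEN split_shipment]. ⇒ new: split_shipment.
[3] (10) [IF split_shipment and fragile_item THEN labeled]. ⇒ new: labeled.
labeled first appears in round 3.

3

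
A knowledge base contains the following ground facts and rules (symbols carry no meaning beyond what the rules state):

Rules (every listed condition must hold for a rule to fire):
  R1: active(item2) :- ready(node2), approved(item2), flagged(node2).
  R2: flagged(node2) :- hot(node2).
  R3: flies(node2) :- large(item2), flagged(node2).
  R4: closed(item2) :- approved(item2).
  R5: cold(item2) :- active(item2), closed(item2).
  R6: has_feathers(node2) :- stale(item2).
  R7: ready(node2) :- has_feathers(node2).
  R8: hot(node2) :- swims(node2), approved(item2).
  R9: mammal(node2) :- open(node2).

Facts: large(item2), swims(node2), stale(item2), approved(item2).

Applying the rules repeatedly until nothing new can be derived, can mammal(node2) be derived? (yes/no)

Round 1: R4 [closed(item2) :- approved(item2).]; R6 [has_feathers(node2) :- stale(item2).]; R8 [hot(node2) :- swims(node2), approved(item2).]. New: closed(item2), has_feathers(node2), hot(node2).
Round 2: R2 [flagged(node2) :- hot(node2).]; R7 [ready(node2) :- has_feathers(node2).]. New: flagged(node2), ready(node2).
Round 3: R1 [active(item2) :- ready(node2), approved(item2), flagged(node2).]; R3 [flies(node2) :- large(item2), flagged(node2).]. New: active(item2), flies(node2).
Round 4: R5 [cold(item2) :- active(item2), closed(item2).]. New: cold(item2).
Fixed point reached. mammal(node2) is concluded only by R9; R9 needs open(node2) (never derived).

no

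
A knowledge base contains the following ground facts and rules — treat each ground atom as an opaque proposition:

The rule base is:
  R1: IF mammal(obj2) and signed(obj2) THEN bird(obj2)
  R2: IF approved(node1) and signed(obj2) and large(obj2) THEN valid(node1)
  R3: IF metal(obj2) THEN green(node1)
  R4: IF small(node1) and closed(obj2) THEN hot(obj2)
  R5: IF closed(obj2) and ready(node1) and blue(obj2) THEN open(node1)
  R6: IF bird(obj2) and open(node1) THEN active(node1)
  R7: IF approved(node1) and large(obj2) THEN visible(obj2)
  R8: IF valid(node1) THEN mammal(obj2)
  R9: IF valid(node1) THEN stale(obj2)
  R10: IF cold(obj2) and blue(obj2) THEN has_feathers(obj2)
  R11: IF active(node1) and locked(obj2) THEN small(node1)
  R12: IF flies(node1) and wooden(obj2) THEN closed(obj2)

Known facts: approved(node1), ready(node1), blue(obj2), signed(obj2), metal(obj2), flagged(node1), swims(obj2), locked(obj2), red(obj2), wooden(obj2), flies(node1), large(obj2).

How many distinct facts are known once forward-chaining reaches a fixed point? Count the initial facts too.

Round 1 fires R2, R3, R7, R12, giving valid(node1), green(node1), visible(obj2), closed(obj2).
Round 2 fires R5, R8, R9, giving open(node1), mammal(obj2), stale(obj2).
Round 3 fires R1, giving bird(obj2).
Round 4 fires R6, giving active(node1).
Round 5 fires R11, giving small(node1).
Round 6 fires R4, giving hot(obj2).
Closure: {active(node1), approved(node1), bird(obj2), blue(obj2), closed(obj2), flagged(node1), flies(node1), green(node1), hot(obj2), large(obj2), locked(obj2), mammal(obj2), metal(obj2), open(node1), ready(node1), red(obj2), signed(obj2), small(node1), stale(obj2), swims(obj2), valid(node1), visible(obj2), wooden(obj2)} — 23 facts.

23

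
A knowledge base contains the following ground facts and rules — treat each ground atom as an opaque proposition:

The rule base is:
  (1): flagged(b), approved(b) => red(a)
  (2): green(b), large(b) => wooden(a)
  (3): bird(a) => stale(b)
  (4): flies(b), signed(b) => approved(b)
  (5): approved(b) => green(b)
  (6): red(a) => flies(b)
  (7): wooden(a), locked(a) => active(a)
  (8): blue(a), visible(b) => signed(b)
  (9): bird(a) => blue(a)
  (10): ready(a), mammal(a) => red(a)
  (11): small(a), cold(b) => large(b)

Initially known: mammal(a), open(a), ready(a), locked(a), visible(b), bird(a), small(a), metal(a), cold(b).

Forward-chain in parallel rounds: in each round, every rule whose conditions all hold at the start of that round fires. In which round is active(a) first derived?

Round 1 fires (3), (9), (10), (11), giving stale(b), blue(a), red(a), large(b).
Round 2 fires (6), (8), giving flies(b), signed(b).
Round 3 fires (4), giving approved(b).
Round 4 fires (5), giving green(b).
Round 5 fires (2), giving wooden(a).
Round 6 fires (7), giving active(a).
active(a) first appears in round 6.

6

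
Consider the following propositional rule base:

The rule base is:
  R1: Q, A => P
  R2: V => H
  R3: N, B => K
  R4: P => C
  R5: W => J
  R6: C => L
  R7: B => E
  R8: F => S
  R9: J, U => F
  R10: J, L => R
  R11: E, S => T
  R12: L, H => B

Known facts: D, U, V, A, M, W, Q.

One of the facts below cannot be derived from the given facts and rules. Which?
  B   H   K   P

K

Round 1 — R1, R2, R5, derive P, H, J.
Round 2 — R4, R9, derive C, F.
Round 3 — R6, R8, derive L, S.
Round 4 — R10, R12, derive R, B.
Round 5 — R7, derive E.
Round 6 — R11, derive T.
Derived: P (round 1), H (round 1), B (round 4). K never appears in any round.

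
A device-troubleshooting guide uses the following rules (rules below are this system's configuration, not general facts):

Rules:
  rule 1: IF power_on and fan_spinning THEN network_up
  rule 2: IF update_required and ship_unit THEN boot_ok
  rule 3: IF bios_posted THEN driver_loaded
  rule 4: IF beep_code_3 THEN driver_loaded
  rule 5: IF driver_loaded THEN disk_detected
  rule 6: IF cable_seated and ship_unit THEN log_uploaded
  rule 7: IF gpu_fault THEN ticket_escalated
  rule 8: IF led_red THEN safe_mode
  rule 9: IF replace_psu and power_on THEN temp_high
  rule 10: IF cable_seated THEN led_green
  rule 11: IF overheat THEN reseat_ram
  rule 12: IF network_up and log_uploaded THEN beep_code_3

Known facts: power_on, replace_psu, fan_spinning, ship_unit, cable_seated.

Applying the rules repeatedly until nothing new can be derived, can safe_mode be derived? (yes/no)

[1] rule 1 [IF power_on and fan_spinning THEN network_up]; rule 6 [IF cable_seated and ship_unit THEN log_uploaded]; rule 9 [IF replace_psu and power_on THEN temp_high]; rule 10 [IF cable_seated THEN led_green]. ⇒ new: network_up, log_uploaded, temp_high, led_green.
[2] rule 12 [IF network_up and log_uploaded THEN beep_code_3]. ⇒ new: beep_code_3.
[3] rule 4 [IF beep_code_3 THEN driver_loaded]. ⇒ new: driver_loaded.
[4] rule 5 [IF driver_loaded THEN disk_detected]. ⇒ new: disk_detected.
Fixed point reached. safe_mode is concluded only by rule 8; rule 8 needs led_red (never derived).

no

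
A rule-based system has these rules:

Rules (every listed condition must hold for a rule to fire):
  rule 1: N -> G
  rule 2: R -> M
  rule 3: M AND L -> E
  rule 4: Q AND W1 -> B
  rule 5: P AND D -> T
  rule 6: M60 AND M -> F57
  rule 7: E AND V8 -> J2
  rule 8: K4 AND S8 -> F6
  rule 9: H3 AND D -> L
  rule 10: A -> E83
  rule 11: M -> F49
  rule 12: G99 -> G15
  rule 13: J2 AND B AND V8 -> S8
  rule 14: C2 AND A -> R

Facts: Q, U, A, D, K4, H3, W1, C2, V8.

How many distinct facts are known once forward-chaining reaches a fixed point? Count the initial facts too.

19

Round 1 fires rule 4, rule 9, rule 10, rule 14, giving B, L, E83, R.
Round 2 fires rule 2, giving M.
Round 3 fires rule 3, rule 11, giving E, F49.
Round 4 fires rule 7, giving J2.
Round 5 fires rule 13, giving S8.
Round 6 fires rule 8, giving F6.
Closure: {A, B, C2, D, E, E83, F49, F6, H3, J2, K4, L, M, Q, R, S8, U, V8, W1} — 19 facts.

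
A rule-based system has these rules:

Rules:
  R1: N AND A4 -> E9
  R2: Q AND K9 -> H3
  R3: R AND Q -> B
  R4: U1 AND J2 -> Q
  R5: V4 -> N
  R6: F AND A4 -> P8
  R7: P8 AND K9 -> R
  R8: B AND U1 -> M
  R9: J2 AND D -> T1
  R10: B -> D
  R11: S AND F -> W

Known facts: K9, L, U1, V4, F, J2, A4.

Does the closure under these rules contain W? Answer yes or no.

[1] R4 [U1 AND J2 -> Q]; R5 [V4 -> N]; R6 [F AND A4 -> P8]. ⇒ new: Q, N, P8.
[2] R1 [N AND A4 -> E9]; R2 [Q AND K9 -> H3]; R7 [P8 AND K9 -> R]. ⇒ new: E9, H3, R.
[3] R3 [R AND Q -> B]. ⇒ new: B.
[4] R8 [B AND U1 -> M]; R10 [B -> D]. ⇒ new: M, D.
[5] R9 [J2 AND D -> T1]. ⇒ new: T1.
Fixed point reached. W is concluded only by R11; R11 needs S (never derived).

no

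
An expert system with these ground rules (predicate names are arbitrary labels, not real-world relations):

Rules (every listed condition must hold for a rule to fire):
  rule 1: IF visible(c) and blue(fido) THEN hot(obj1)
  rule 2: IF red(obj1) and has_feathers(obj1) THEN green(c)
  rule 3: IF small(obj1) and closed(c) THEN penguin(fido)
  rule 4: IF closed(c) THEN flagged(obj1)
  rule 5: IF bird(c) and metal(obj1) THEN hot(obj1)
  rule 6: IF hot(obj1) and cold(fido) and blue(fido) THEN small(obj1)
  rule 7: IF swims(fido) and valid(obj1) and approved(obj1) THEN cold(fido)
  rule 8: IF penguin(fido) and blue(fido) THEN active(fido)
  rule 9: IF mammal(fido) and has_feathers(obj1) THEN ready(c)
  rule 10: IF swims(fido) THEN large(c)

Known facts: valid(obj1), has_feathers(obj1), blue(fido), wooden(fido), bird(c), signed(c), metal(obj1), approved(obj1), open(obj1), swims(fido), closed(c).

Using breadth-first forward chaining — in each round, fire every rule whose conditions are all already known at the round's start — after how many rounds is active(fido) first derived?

[1] rule 4 [IF closed(c) THEN flagged(obj1)]; rule 5 [IF bird(c) and metal(obj1) THEN hot(obj1)]; rule 7 [IF swims(fido) and valid(obj1) and approved(obj1) THEN cold(fido)]; rule 10 [IF swims(fido) THEN large(c)]. ⇒ new: flagged(obj1), hot(obj1), cold(fido), large(c).
[2] rule 6 [IF hot(obj1) and cold(fido) and blue(fido) THEN small(obj1)]. ⇒ new: small(obj1).
[3] rule 3 [IF small(obj1) and closed(c) THEN penguin(fido)]. ⇒ new: penguin(fido).
[4] rule 8 [IF penguin(fido) and blue(fido) THEN active(fido)]. ⇒ new: active(fido).
active(fido) first appears in round 4.

4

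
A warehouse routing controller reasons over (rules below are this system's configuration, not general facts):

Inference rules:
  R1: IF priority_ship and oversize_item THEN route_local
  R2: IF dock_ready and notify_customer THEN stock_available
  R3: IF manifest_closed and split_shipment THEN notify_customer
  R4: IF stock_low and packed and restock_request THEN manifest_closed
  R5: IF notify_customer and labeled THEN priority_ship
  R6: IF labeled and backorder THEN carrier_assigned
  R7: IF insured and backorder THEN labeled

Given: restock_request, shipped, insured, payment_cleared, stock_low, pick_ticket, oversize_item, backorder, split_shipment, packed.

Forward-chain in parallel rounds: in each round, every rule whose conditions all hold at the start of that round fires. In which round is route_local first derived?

4

Round 1 fires R4, R7, giving manifest_closed, labeled.
Round 2 fires R3, R6, giving notify_customer, carrier_assigned.
Round 3 fires R5, giving priority_ship.
Round 4 fires R1, giving route_local.
route_local first appears in round 4.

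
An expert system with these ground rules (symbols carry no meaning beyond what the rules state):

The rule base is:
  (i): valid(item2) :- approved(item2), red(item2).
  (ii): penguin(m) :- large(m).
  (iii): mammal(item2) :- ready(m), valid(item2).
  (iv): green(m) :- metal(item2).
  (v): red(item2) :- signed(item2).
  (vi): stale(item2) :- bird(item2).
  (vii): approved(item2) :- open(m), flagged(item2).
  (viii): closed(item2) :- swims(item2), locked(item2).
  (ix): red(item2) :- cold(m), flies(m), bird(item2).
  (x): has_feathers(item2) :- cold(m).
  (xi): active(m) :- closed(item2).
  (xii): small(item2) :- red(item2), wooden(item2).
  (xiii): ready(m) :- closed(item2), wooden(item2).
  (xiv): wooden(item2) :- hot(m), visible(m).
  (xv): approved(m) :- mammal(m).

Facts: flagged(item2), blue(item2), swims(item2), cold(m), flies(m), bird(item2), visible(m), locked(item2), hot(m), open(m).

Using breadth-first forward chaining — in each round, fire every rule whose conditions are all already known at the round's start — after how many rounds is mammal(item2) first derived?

3

Round 1 fires (vi), (vii), (viii), (ix), (x), (xiv), giving stale(item2), approved(item2), closed(item2), red(item2), has_feathers(item2), wooden(item2).
Round 2 fires (i), (xi), (xii), (xiii), giving valid(item2), active(m), small(item2), ready(m).
Round 3 fires (iii), giving mammal(item2).
mammal(item2) first appears in round 3.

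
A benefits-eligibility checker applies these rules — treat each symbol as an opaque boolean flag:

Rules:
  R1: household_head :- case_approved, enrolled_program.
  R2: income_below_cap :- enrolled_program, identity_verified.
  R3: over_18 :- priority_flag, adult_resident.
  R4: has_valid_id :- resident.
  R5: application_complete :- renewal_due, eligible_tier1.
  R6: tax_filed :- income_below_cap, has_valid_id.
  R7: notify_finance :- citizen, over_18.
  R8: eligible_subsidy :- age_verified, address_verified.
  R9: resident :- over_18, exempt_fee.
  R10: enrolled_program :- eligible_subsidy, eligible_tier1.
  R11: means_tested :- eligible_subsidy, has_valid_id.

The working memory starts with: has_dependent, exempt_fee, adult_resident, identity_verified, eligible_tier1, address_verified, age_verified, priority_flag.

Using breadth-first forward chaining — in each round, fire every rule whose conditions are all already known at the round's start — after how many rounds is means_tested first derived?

Round 1: R3 [over_18 :- priority_flag, adult_resident.]; R8 [eligible_subsidy :- age_verified, address_verified.]. New: over_18, eligible_subsidy.
Round 2: R9 [resident :- over_18, exempt_fee.]; R10 [enrolled_program :- eligible_subsidy, eligible_tier1.]. New: resident, enrolled_program.
Round 3: R2 [income_below_cap :- enrolled_program, identity_verified.]; R4 [has_valid_id :- resident.]. New: income_below_cap, has_valid_id.
Round 4: R6 [tax_filed :- income_below_cap, has_valid_id.]; R11 [means_tested :- eligible_subsidy, has_valid_id.]. New: tax_filed, means_tested.
means_tested first appears in round 4.

4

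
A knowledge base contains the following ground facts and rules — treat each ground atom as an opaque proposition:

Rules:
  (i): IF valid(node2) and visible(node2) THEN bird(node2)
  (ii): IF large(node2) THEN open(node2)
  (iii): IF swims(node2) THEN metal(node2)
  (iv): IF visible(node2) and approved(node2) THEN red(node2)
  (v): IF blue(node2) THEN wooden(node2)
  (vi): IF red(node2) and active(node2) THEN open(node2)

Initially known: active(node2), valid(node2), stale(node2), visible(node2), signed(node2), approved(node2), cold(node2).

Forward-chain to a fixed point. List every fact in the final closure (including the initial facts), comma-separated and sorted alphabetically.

active(node2), approved(node2), bird(node2), cold(node2), open(node2), red(node2), signed(node2), stale(node2), valid(node2), visible(node2)

[1] (i) [IF valid(node2) and visible(node2) THEN bird(node2)]; (iv) [IF visible(node2) and approved(node2) THEN red(node2)]. ⇒ new: bird(node2), red(node2).
[2] (vi) [IF red(node2) and active(node2) THEN open(node2)]. ⇒ new: open(node2).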